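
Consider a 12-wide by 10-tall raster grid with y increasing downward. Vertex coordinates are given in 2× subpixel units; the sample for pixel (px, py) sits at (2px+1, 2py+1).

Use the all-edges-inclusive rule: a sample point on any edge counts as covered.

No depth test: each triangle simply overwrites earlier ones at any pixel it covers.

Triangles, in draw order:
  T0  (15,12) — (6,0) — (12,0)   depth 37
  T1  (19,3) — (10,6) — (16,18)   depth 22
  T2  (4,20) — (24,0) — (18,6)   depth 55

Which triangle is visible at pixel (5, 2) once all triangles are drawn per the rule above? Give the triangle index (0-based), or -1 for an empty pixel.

T0:
  2·area = 72
  edge (15, 12)→(6, 0): d=(-9,-12) inclusive
  edge (6, 0)→(12, 0): d=(6,0) inclusive
  edge (12, 0)→(15, 12): d=(3,12) inclusive
    (3,0)@(7, 1): e=[3,6,63] → #
    (4,0)@(9, 1): e=[27,6,39] → #
    (5,0)@(11, 1): e=[51,6,15] → #
    (6,0)@(13, 1): e=[75,6,-9] → ·
    (3,1)@(7, 3): e=[-15,18,69] → ·
    (4,1)@(9, 3): e=[9,18,45] → #
    (6,1)@(13, 3): e=[57,18,-3] → ·
    (4,2)@(9, 5): e=[-9,30,51] → ·
    (5,2)@(11, 5): e=[15,30,27] → #
    (6,2)@(13, 5): e=[39,30,3] → #
    (7,2)@(15, 5): e=[63,30,-21] → ·
    (5,3)@(11, 7): e=[-3,42,33] → ·
  covered (9 px):
    · · · # # # · · · · · ·
    · · · · # # · · · · · ·
    · · · · · # # · · · · ·
    · · · · · · # · · · · ·
    · · · · · · # · · · · ·
    · · · · · · · · · · · ·
    · · · · · · · · · · · ·
    · · · · · · · · · · · ·
    · · · · · · · · · · · ·
    · · · · · · · · · · · ·
T1:
  2·area = 126  (B↔C swapped to make it positive)
  edge (19, 3)→(16, 18): d=(-3,15) inclusive
  edge (16, 18)→(10, 6): d=(-6,-12) inclusive
  edge (10, 6)→(19, 3): d=(9,-3) inclusive
    (9,1)@(19, 3): e=[0,126,0] → #  [on edge]
    (10,1)@(21, 3): e=[-30,150,6] → ·
    (6,2)@(13, 5): e=[84,42,0] → #  [on edge]
    (7,2)@(15, 5): e=[54,66,6] → #
    (8,2)@(17, 5): e=[24,90,12] → #
    (9,2)@(19, 5): e=[-6,114,18] → ·
    (3,3)@(7, 7): e=[168,-42,0] → ·  [on edge]
    (5,3)@(11, 7): e=[108,6,12] → #
    (9,3)@(19, 7): e=[-12,102,36] → ·
    (0,4)@(1, 9): e=[252,-126,0] → ·  [on edge]
    (5,4)@(11, 9): e=[102,-6,30] → ·
    (6,4)@(13, 9): e=[72,18,36] → #
    (8,6)@(17, 13): e=[0,42,84] → #  [on edge]
  covered (17 px):
    · · · · · · · · · · · ·
    · · · · · · · · · # · ·
    · · · · · · # # # · · ·
    · · · · · # # # # · · ·
    · · · · · · # # # · · ·
    · · · · · · # # # · · ·
    · · · · · · · # # · · ·
    · · · · · · · # · · · ·
    · · · · · · · · · · · ·
    · · · · · · · · · · · ·
T2:
  degenerate (2·area = 0) — covers nothing

Z-buffer (winner per pixel, '.' = empty):
  . . . 0 0 0 . . . . . .
  . . . . 0 0 . . . 1 . .
  . . . . . 0 1 1 1 . . .
  . . . . . 1 1 1 1 . . .
  . . . . . . 1 1 1 . . .
  . . . . . . 1 1 1 . . .
  . . . . . . . 1 1 . . .
  . . . . . . . 1 . . . .
  . . . . . . . . . . . .
  . . . . . . . . . . . .

Answer: 0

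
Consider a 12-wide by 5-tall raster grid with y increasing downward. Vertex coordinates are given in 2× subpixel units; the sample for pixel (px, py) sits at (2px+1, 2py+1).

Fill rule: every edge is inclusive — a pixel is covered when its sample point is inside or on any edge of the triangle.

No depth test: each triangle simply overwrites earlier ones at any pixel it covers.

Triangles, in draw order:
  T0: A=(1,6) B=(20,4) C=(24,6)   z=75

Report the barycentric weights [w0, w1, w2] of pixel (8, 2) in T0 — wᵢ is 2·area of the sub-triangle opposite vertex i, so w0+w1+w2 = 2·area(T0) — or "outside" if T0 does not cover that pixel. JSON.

T0:
  2·area = 46
  edge (1, 6)→(20, 4): d=(19,-2) inclusive
  edge (20, 4)→(24, 6): d=(4,2) inclusive
  edge (24, 6)→(1, 6): d=(-23,0) inclusive
    (5,2)@(11, 5): e=[1,22,23] → █
    (6,2)@(13, 5): e=[5,18,23] → █
    (7,2)@(15, 5): e=[9,14,23] → █
    (8,2)@(17, 5): e=[13,10,23] → █
    (9,2)@(19, 5): e=[17,6,23] → █
    (10,2)@(21, 5): e=[21,2,23] → █
    (11,2)@(23, 5): e=[25,-2,23] → ·
    (5,3)@(11, 7): e=[39,30,-23] → ·
    (6,3)@(13, 7): e=[43,26,-23] → ·
    (7,3)@(15, 7): e=[47,22,-23] → ·
    (8,3)@(17, 7): e=[51,18,-23] → ·
    (9,3)@(19, 7): e=[55,14,-23] → ·
  covered (6 px):
    · · · · · · · · · · · ·
    · · · · · · · · · · · ·
    · · · · · █ █ █ █ █ █ ·
    · · · · · · · · · · · ·
    · · · · · · · · · · · ·

Answer: [10,23,13]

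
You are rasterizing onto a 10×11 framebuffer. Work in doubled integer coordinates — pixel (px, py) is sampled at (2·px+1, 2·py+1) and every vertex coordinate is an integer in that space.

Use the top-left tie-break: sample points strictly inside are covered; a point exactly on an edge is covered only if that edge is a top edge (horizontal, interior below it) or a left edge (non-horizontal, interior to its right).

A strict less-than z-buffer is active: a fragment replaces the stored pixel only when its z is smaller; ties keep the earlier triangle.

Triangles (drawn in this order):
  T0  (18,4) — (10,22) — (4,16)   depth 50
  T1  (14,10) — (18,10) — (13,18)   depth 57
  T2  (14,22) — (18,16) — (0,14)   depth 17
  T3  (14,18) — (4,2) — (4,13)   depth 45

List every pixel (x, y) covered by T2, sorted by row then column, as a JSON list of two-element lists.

T0:
  2·area = 156
  edge (18, 4)→(10, 22): d=(-8,18) right/bottom  bias=-1
  edge (10, 22)→(4, 16): d=(-6,-6) top-left  bias=+0
  edge (4, 16)→(18, 4): d=(14,-12) top-left  bias=+0
    (8,2)@(17, 5): e=[10,144,2] → X
    (9,2)@(19, 5): e=[-26,156,26] → .
    (7,3)@(15, 7): e=[30,120,6] → X
    (8,3)@(17, 7): e=[-6,132,30] → .
    (6,4)@(13, 9): e=[50,96,10] → X
    (8,4)@(17, 9): e=[-22,120,58] → .
    (5,5)@(11, 11): e=[70,72,14] → X
    (7,5)@(15, 11): e=[-2,96,62] → .
    (0,6)@(1, 13): e=[234,0,-78] → .  [on edge]
    (4,6)@(9, 13): e=[90,48,18] → X
    (7,6)@(15, 13): e=[-18,84,90] → .
    (1,7)@(3, 15): e=[182,0,-26] → .  [on edge]
    (2,8)@(5, 17): e=[130,0,26] → X  [on edge]
    (3,9)@(7, 19): e=[78,0,78] → X  [on edge]
    (4,10)@(9, 21): e=[26,0,130] → X  [on edge]
  covered (21 px):
    . . . . . . . . . .
    . . . . . . . . . .
    . . . . . . . . X .
    . . . . . . . X . .
    . . . . . . X X . .
    . . . . . X X . . .
    . . . . X X X . . .
    . . . X X X X . . .
    . . X X X X . . . .
    . . . X X X . . . .
    . . . . X . . . . .
T1:
  2·area = 32
  edge (14, 10)→(18, 10): d=(4,0) top-left  bias=+0
  edge (18, 10)→(13, 18): d=(-5,8) right/bottom  bias=-1
  edge (13, 18)→(14, 10): d=(1,-8) top-left  bias=+0
    (7,5)@(15, 11): e=[4,19,9] → X
    (8,5)@(17, 11): e=[4,3,25] → X
    (9,5)@(19, 11): e=[4,-13,41] → .
    (7,6)@(15, 13): e=[12,9,11] → X
    (8,6)@(17, 13): e=[12,-7,27] → .
    (7,7)@(15, 15): e=[20,-1,13] → .
  covered (3 px):
    . . . . . . . . . .
    . . . . . . . . . .
    . . . . . . . . . .
    . . . . . . . . . .
    . . . . . . . . . .
    . . . . . . . X X .
    . . . . . . . X . .
    . . . . . . . . . .
    . . . . . . . . . .
    . . . . . . . . . .
    . . . . . . . . . .
T2:
  2·area = 116  (B↔C swapped to make it positive)
  edge (14, 22)→(0, 14): d=(-14,-8) top-left  bias=+0
  edge (0, 14)→(18, 16): d=(18,2) right/bottom  bias=-1
  edge (18, 16)→(14, 22): d=(-4,6) right/bottom  bias=-1
    (1,7)@(3, 15): e=[10,12,94] → X
    (2,7)@(5, 15): e=[26,8,82] → X
    (3,7)@(7, 15): e=[42,4,70] → X
    (4,7)@(9, 15): e=[58,0,58] → .  [on edge]
    (1,8)@(3, 17): e=[-18,48,86] → .
    (2,8)@(5, 17): e=[-2,44,74] → .
    (3,8)@(7, 17): e=[14,40,62] → X
    (4,8)@(9, 17): e=[30,36,50] → X
    (5,8)@(11, 17): e=[46,32,38] → X
    (6,8)@(13, 17): e=[62,28,26] → X
    (7,8)@(15, 17): e=[78,24,14] → X
    (8,8)@(17, 17): e=[94,20,2] → X
  covered (14 px):
    . . . . . . . . . .
    . . . . . . . . . .
    . . . . . . . . . .
    . . . . . . . . . .
    . . . . . . . . . .
    . . . . . . . . . .
    . . . . . . . . . .
    . X X X . . . . . .
    . . . X X X X X X .
    . . . . X X X X . .
    . . . . . . X . . .
T3:
  2·area = 110  (B↔C swapped to make it positive)
  edge (14, 18)→(4, 13): d=(-10,-5) top-left  bias=+0
  edge (4, 13)→(4, 2): d=(0,-11) top-left  bias=+0
  edge (4, 2)→(14, 18): d=(10,16) right/bottom  bias=-1
    (2,2)@(5, 5): e=[85,11,14] → X
    (3,2)@(7, 5): e=[95,33,-18] → .
    (2,3)@(5, 7): e=[65,11,34] → X
    (3,3)@(7, 7): e=[75,33,2] → X
    (4,3)@(9, 7): e=[85,55,-30] → .
    (2,4)@(5, 9): e=[45,11,54] → X
    (4,4)@(9, 9): e=[65,55,-10] → .
    (2,5)@(5, 11): e=[25,11,74] → X
    (4,5)@(9, 11): e=[45,55,10] → X
    (5,5)@(11, 11): e=[55,77,-22] → .
    (2,6)@(5, 13): e=[5,11,94] → X
    (5,6)@(11, 13): e=[35,77,-2] → .
  covered (14 px):
    . . . . . . . . . .
    . . . . . . . . . .
    . . X . . . . . . .
    . . X X . . . . . .
    . . X X . . . . . .
    . . X X X . . . . .
    . . X X X . . . . .
    . . . . X X . . . .
    . . . . . . X . . .
    . . . . . . . . . .
    . . . . . . . . . .

Final: [[1,7],[2,7],[3,7],[3,8],[4,8],[5,8],[6,8],[7,8],[8,8],[4,9],[5,9],[6,9],[7,9],[6,10]]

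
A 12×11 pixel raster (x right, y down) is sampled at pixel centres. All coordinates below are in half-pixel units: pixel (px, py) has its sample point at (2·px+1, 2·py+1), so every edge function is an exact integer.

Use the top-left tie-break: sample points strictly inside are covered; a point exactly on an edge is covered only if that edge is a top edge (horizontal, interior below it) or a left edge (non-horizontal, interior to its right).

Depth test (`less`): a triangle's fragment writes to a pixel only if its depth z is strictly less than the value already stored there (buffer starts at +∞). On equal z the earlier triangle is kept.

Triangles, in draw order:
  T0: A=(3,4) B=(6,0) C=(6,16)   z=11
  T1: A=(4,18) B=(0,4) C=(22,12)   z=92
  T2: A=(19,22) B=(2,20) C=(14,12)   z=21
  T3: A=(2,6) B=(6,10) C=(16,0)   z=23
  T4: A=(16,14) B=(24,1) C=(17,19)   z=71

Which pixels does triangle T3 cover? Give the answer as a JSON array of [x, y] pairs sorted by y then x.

T0:
  2·area = 48
  edge (3, 4)→(6, 0): d=(3,-4) top-left  bias=+0
  edge (6, 0)→(6, 16): d=(0,16) right/bottom  bias=-1
  edge (6, 16)→(3, 4): d=(-3,-12) top-left  bias=+0
    (2,1)@(5, 3): e=[5,16,27] → X
    (3,1)@(7, 3): e=[13,-16,51] → .
    (2,2)@(5, 5): e=[11,16,21] → X
    (3,2)@(7, 5): e=[19,-16,45] → .
    (2,3)@(5, 7): e=[17,16,15] → X
    (3,3)@(7, 7): e=[25,-16,39] → .
    (2,4)@(5, 9): e=[23,16,9] → X
    (3,4)@(7, 9): e=[31,-16,33] → .
    (2,5)@(5, 11): e=[29,16,3] → X
    (3,5)@(7, 11): e=[37,-16,27] → .
    (2,6)@(5, 13): e=[35,16,-3] → .
  covered (5 px):
    . . . . . . . . . . . .
    . . X . . . . . . . . .
    . . X . . . . . . . . .
    . . X . . . . . . . . .
    . . X . . . . . . . . .
    . . X . . . . . . . . .
    . . . . . . . . . . . .
    . . . . . . . . . . . .
    . . . . . . . . . . . .
    . . . . . . . . . . . .
    . . . . . . . . . . . .
T1:
  2·area = 276
  edge (4, 18)→(0, 4): d=(-4,-14) top-left  bias=+0
  edge (0, 4)→(22, 12): d=(22,8) right/bottom  bias=-1
  edge (22, 12)→(4, 18): d=(-18,6) right/bottom  bias=-1
    (0,2)@(1, 5): e=[10,14,252] → X
    (1,2)@(3, 5): e=[38,-2,240] → .
    (0,3)@(1, 7): e=[2,58,216] → X
    (1,3)@(3, 7): e=[30,42,204] → X
    (2,3)@(5, 7): e=[58,26,192] → X
    (3,3)@(7, 7): e=[86,10,180] → X
    (4,3)@(9, 7): e=[114,-6,168] → .
    (0,4)@(1, 9): e=[-6,102,180] → .
    (1,4)@(3, 9): e=[22,86,168] → X
    (4,4)@(9, 9): e=[106,38,132] → X
    (5,4)@(11, 9): e=[134,22,120] → X
    (6,4)@(13, 9): e=[162,6,108] → X
    (9,6)@(19, 13): e=[230,46,0] → .  [on edge]
    (6,7)@(13, 15): e=[138,138,0] → .  [on edge]
    (3,8)@(7, 17): e=[46,230,0] → .  [on edge]
    (0,9)@(1, 19): e=[-46,322,0] → .  [on edge]
  covered (33 px):
    . . . . . . . . . . . .
    . . . . . . . . . . . .
    X . . . . . . . . . . .
    X X X X . . . . . . . .
    . X X X X X X . . . . .
    . X X X X X X X X X . .
    . X X X X X X X X . . .
    . . X X X X . . . . . .
    . . X . . . . . . . . .
    . . . . . . . . . . . .
    . . . . . . . . . . . .
T2:
  2·area = 160
  edge (19, 22)→(2, 20): d=(-17,-2) top-left  bias=+0
  edge (2, 20)→(14, 12): d=(12,-8) top-left  bias=+0
  edge (14, 12)→(19, 22): d=(5,10) right/bottom  bias=-1
    (6,6)@(13, 13): e=[141,4,15] → X
    (7,6)@(15, 13): e=[145,20,-5] → .
    (5,7)@(11, 15): e=[103,12,45] → X
    (7,7)@(15, 15): e=[111,44,5] → X
    (8,7)@(17, 15): e=[115,60,-15] → .
    (3,8)@(7, 17): e=[61,4,95] → X
    (4,8)@(9, 17): e=[65,20,75] → X
    (8,8)@(17, 17): e=[81,84,-5] → .
    (2,9)@(5, 19): e=[23,12,125] → X
    (8,9)@(17, 19): e=[47,108,5] → X
    (9,9)@(19, 19): e=[51,124,-15] → .
    (2,10)@(5, 21): e=[-11,36,135] → .
  covered (20 px):
    . . . . . . . . . . . .
    . . . . . . . . . . . .
    . . . . . . . . . . . .
    . . . . . . . . . . . .
    . . . . . . . . . . . .
    . . . . . . . . . . . .
    . . . . . . X . . . . .
    . . . . . X X X . . . .
    . . . X X X X X . . . .
    . . X X X X X X X . . .
    . . . . . X X X X . . .
T3:
  2·area = 80  (B↔C swapped to make it positive)
  edge (2, 6)→(16, 0): d=(14,-6) top-left  bias=+0
  edge (16, 0)→(6, 10): d=(-10,10) right/bottom  bias=-1
  edge (6, 10)→(2, 6): d=(-4,-4) top-left  bias=+0
    (7,0)@(15, 1): e=[8,0,72] → .  [on edge]
    (4,1)@(9, 3): e=[0,40,40] → X  [on edge]
    (5,1)@(11, 3): e=[12,20,48] → X
    (6,1)@(13, 3): e=[24,0,56] → .  [on edge]
    (0,2)@(1, 5): e=[-20,100,0] → .  [on edge]
    (2,2)@(5, 5): e=[4,60,16] → X
    (3,2)@(7, 5): e=[16,40,24] → X
    (5,2)@(11, 5): e=[40,0,40] → .  [on edge]
    (1,3)@(3, 7): e=[20,60,0] → X  [on edge]
    (4,3)@(9, 7): e=[56,0,24] → .  [on edge]
    (1,4)@(3, 9): e=[48,40,-8] → .
    (2,4)@(5, 9): e=[60,20,0] → X  [on edge]
    (3,4)@(7, 9): e=[72,0,8] → .  [on edge]
    (2,5)@(5, 11): e=[88,0,-8] → .  [on edge]
    (3,5)@(7, 11): e=[100,-20,0] → .  [on edge]
    (1,6)@(3, 13): e=[104,0,-24] → .  [on edge]
    (4,6)@(9, 13): e=[140,-60,0] → .  [on edge]
    (0,7)@(1, 15): e=[120,0,-40] → .  [on edge]
    (5,7)@(11, 15): e=[180,-100,0] → .  [on edge]
    (6,8)@(13, 17): e=[220,-140,0] → .  [on edge]
    (7,9)@(15, 19): e=[260,-180,0] → .  [on edge]
    (8,10)@(17, 21): e=[300,-220,0] → .  [on edge]
  covered (9 px):
    . . . . . . . . . . . .
    . . . . X X . . . . . .
    . . X X X . . . . . . .
    . X X X . . . . . . . .
    . . X . . . . . . . . .
    . . . . . . . . . . . .
    . . . . . . . . . . . .
    . . . . . . . . . . . .
    . . . . . . . . . . . .
    . . . . . . . . . . . .
    . . . . . . . . . . . .
T4:
  2·area = 53
  edge (16, 14)→(24, 1): d=(8,-13) top-left  bias=+0
  edge (24, 1)→(17, 19): d=(-7,18) right/bottom  bias=-1
  edge (17, 19)→(16, 14): d=(-1,-5) top-left  bias=+0
    (11,1)@(23, 3): e=[3,4,46] → X
    (11,2)@(23, 5): e=[19,-10,44] → .
    (10,3)@(21, 7): e=[9,12,32] → X
    (11,3)@(23, 7): e=[35,-24,42] → .
    (7,4)@(15, 9): e=[-53,106,0] → .  [on edge]
    (10,4)@(21, 9): e=[25,-2,30] → .
    (9,5)@(19, 11): e=[15,20,18] → X
    (10,5)@(21, 11): e=[41,-16,28] → .
    (8,6)@(17, 13): e=[5,42,6] → X
    (10,6)@(21, 13): e=[57,-30,26] → .
    (8,7)@(17, 15): e=[21,28,4] → X
    (9,7)@(19, 15): e=[47,-8,14] → .
    (8,9)@(17, 19): e=[53,0,0] → .  [on edge]
  covered (7 px):
    . . . . . . . . . . . .
    . . . . . . . . . . . X
    . . . . . . . . . . . .
    . . . . . . . . . . X .
    . . . . . . . . . . . .
    . . . . . . . . . X . .
    . . . . . . . . X X . .
    . . . . . . . . X . . .
    . . . . . . . . X . . .
    . . . . . . . . . . . .
    . . . . . . . . . . . .

Final: [[4,1],[5,1],[2,2],[3,2],[4,2],[1,3],[2,3],[3,3],[2,4]]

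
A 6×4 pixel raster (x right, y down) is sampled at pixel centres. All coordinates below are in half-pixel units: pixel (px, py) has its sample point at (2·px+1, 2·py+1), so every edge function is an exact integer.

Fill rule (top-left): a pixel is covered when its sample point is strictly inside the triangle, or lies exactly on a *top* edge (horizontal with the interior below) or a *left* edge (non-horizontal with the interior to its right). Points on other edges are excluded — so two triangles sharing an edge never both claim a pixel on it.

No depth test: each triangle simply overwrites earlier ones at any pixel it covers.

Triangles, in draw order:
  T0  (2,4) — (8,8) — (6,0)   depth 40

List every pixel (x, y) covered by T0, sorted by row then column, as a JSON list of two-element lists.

T0:
  2·area = 40  (B↔C swapped to make it positive)
  edge (2, 4)→(6, 0): d=(4,-4) top-left  bias=+0
  edge (6, 0)→(8, 8): d=(2,8) right/bottom  bias=-1
  edge (8, 8)→(2, 4): d=(-6,-4) top-left  bias=+0
    (2,0)@(5, 1): e=[0,10,30] → X  [on edge]
    (3,0)@(7, 1): e=[8,-6,38] → .
    (1,1)@(3, 3): e=[0,30,10] → X  [on edge]
    (3,1)@(7, 3): e=[16,-2,26] → .
    (0,2)@(1, 5): e=[0,50,-10] → .  [on edge]
    (1,2)@(3, 5): e=[8,34,-2] → .
    (2,2)@(5, 5): e=[16,18,6] → X
    (3,2)@(7, 5): e=[24,2,14] → X
    (4,2)@(9, 5): e=[32,-14,22] → .
    (2,3)@(5, 7): e=[24,22,-6] → .
    (3,3)@(7, 7): e=[32,6,2] → X
    (4,3)@(9, 7): e=[40,-10,10] → .
  covered (6 px):
    . . X . . .
    . X X . . .
    . . X X . .
    . . . X . .

Final: [[2,0],[1,1],[2,1],[2,2],[3,2],[3,3]]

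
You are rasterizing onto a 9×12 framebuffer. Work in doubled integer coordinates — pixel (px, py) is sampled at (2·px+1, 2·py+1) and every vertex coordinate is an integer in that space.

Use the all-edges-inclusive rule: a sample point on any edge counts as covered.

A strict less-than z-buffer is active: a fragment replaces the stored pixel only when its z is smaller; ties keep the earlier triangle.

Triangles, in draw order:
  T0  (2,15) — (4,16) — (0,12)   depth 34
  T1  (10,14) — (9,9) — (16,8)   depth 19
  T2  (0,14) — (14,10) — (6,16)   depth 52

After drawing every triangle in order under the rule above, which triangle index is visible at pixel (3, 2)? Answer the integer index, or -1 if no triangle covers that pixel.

T0:
  2·area = 4  (B↔C swapped to make it positive)
  edge (2, 15)→(0, 12): d=(-2,-3) inclusive
  edge (0, 12)→(4, 16): d=(4,4) inclusive
  edge (4, 16)→(2, 15): d=(-2,-1) inclusive
    (0,6)@(1, 13): e=[1,0,3] → █  [on edge]
    (1,6)@(3, 13): e=[7,-8,5] → ·
    (0,7)@(1, 15): e=[-3,8,-1] → ·
    (1,7)@(3, 15): e=[3,0,1] → █  [on edge]
    (2,7)@(5, 15): e=[9,-8,3] → ·
    (1,8)@(3, 17): e=[-1,8,-3] → ·
    (2,8)@(5, 17): e=[5,0,-1] → ·  [on edge]
    (3,9)@(7, 19): e=[7,0,-3] → ·  [on edge]
    (4,10)@(9, 21): e=[9,0,-5] → ·  [on edge]
    (5,11)@(11, 23): e=[11,0,-7] → ·  [on edge]
  covered (2 px):
    · · · · · · · · ·
    · · · · · · · · ·
    · · · · · · · · ·
    · · · · · · · · ·
    · · · · · · · · ·
    · · · · · · · · ·
    █ · · · · · · · ·
    · █ · · · · · · ·
    · · · · · · · · ·
    · · · · · · · · ·
    · · · · · · · · ·
    · · · · · · · · ·
T1:
  2·area = 36
  edge (10, 14)→(9, 9): d=(-1,-5) inclusive
  edge (9, 9)→(16, 8): d=(7,-1) inclusive
  edge (16, 8)→(10, 14): d=(-6,6) inclusive
    (8,3)@(17, 7): e=[42,-6,0] → ·  [on edge]
    (4,4)@(9, 9): e=[0,0,36] → █  [on edge]
    (5,4)@(11, 9): e=[10,2,24] → █
    (6,4)@(13, 9): e=[20,4,12] → █
    (7,4)@(15, 9): e=[30,6,0] → █  [on edge]
    (8,4)@(17, 9): e=[40,8,-12] → ·
    (4,5)@(9, 11): e=[-2,14,24] → ·
    (5,5)@(11, 11): e=[8,16,12] → █
    (6,5)@(13, 11): e=[18,18,0] → █  [on edge]
    (7,5)@(15, 11): e=[28,20,-12] → ·
    (5,6)@(11, 13): e=[6,30,0] → █  [on edge]
    (6,6)@(13, 13): e=[16,32,-12] → ·
    (4,7)@(9, 15): e=[-6,42,0] → ·  [on edge]
    (3,8)@(7, 17): e=[-18,54,0] → ·  [on edge]
    (2,9)@(5, 19): e=[-30,66,0] → ·  [on edge]
    (5,9)@(11, 19): e=[0,72,-36] → ·  [on edge]
    (1,10)@(3, 21): e=[-42,78,0] → ·  [on edge]
    (0,11)@(1, 23): e=[-54,90,0] → ·  [on edge]
  covered (7 px):
    · · · · · · · · ·
    · · · · · · · · ·
    · · · · · · · · ·
    · · · · · · · · ·
    · · · · █ █ █ █ ·
    · · · · · █ █ · ·
    · · · · · █ · · ·
    · · · · · · · · ·
    · · · · · · · · ·
    · · · · · · · · ·
    · · · · · · · · ·
    · · · · · · · · ·
T2:
  2·area = 52
  edge (0, 14)→(14, 10): d=(14,-4) inclusive
  edge (14, 10)→(6, 16): d=(-8,6) inclusive
  edge (6, 16)→(0, 14): d=(-6,-2) inclusive
    (5,5)@(11, 11): e=[2,10,40] → █
    (6,5)@(13, 11): e=[10,-2,44] → ·
    (2,6)@(5, 13): e=[6,30,16] → █
    (3,6)@(7, 13): e=[14,18,20] → █
    (4,6)@(9, 13): e=[22,6,24] → █
    (5,6)@(11, 13): e=[30,-6,28] → ·
    (1,7)@(3, 15): e=[26,26,0] → █  [on edge]
    (4,7)@(9, 15): e=[50,-10,12] → ·
    (1,8)@(3, 17): e=[54,10,-12] → ·
    (2,8)@(5, 17): e=[62,-2,-8] → ·
    (3,8)@(7, 17): e=[70,-14,-4] → ·
    (4,8)@(9, 17): e=[78,-26,0] → ·  [on edge]
    (7,9)@(15, 19): e=[130,-78,0] → ·  [on edge]
  covered (7 px):
    · · · · · · · · ·
    · · · · · · · · ·
    · · · · · · · · ·
    · · · · · · · · ·
    · · · · · · · · ·
    · · · · · █ · · ·
    · · █ █ █ · · · ·
    · █ █ █ · · · · ·
    · · · · · · · · ·
    · · · · · · · · ·
    · · · · · · · · ·
    · · · · · · · · ·

Z-buffer (winner per pixel, '.' = empty):
  . . . . . . . . .
  . . . . . . . . .
  . . . . . . . . .
  . . . . . . . . .
  . . . . 1 1 1 1 .
  . . . . . 1 1 . .
  0 . 2 2 2 1 . . .
  . 0 2 2 . . . . .
  . . . . . . . . .
  . . . . . . . . .
  . . . . . . . . .
  . . . . . . . . .

Answer: -1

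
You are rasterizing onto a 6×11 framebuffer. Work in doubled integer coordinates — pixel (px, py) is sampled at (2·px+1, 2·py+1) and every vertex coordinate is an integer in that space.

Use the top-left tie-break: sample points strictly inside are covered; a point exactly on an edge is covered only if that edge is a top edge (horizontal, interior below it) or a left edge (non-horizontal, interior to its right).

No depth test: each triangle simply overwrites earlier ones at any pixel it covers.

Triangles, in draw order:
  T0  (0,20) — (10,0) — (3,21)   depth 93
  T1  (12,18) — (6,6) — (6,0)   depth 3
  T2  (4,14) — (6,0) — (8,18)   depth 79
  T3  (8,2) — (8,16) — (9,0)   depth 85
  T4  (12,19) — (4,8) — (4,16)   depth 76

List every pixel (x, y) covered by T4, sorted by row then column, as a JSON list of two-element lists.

T0:
  2·area = 70
  edge (0, 20)→(10, 0): d=(10,-20) top-left  bias=+0
  edge (10, 0)→(3, 21): d=(-7,21) right/bottom  bias=-1
  edge (3, 21)→(0, 20): d=(-3,-1) top-left  bias=+0
    (4,1)@(9, 3): e=[10,0,60] → ·  [on edge]
    (3,3)@(7, 7): e=[10,14,46] → #
    (4,3)@(9, 7): e=[50,-28,48] → ·
    (3,4)@(7, 9): e=[30,0,40] → ·  [on edge]
    (2,5)@(5, 11): e=[10,28,32] → #
    (3,5)@(7, 11): e=[50,-14,34] → ·
    (2,6)@(5, 13): e=[30,14,26] → #
    (3,6)@(7, 13): e=[70,-28,28] → ·
    (1,7)@(3, 15): e=[10,42,18] → #
    (2,7)@(5, 15): e=[50,0,20] → ·  [on edge]
    (1,8)@(3, 17): e=[30,28,12] → #
    (2,8)@(5, 17): e=[70,-14,14] → ·
    (1,10)@(3, 21): e=[70,0,0] → ·  [on edge]
  covered (7 px):
    · · · · · ·
    · · · · · ·
    · · · · · ·
    · · · # · ·
    · · · · · ·
    · · # · · ·
    · · # · · ·
    · # · · · ·
    · # · · · ·
    # # · · · ·
    · · · · · ·
T1:
  2·area = 36
  edge (12, 18)→(6, 6): d=(-6,-12) top-left  bias=+0
  edge (6, 6)→(6, 0): d=(0,-6) top-left  bias=+0
  edge (6, 0)→(12, 18): d=(6,18) right/bottom  bias=-1
    (3,1)@(7, 3): e=[30,6,0] → ·  [on edge]
    (3,2)@(7, 5): e=[18,6,12] → #
    (4,2)@(9, 5): e=[42,18,-24] → ·
    (3,3)@(7, 7): e=[6,6,24] → #
    (4,3)@(9, 7): e=[30,18,-12] → ·
    (3,4)@(7, 9): e=[-6,6,36] → ·
    (4,4)@(9, 9): e=[18,18,0] → ·  [on edge]
    (4,5)@(9, 11): e=[6,18,12] → #
    (5,5)@(11, 11): e=[30,30,-24] → ·
    (4,6)@(9, 13): e=[-6,18,24] → ·
    (5,7)@(11, 15): e=[6,30,0] → ·  [on edge]
  covered (3 px):
    · · · · · ·
    · · · · · ·
    · · · # · ·
    · · · # · ·
    · · · · · ·
    · · · · # ·
    · · · · · ·
    · · · · · ·
    · · · · · ·
    · · · · · ·
    · · · · · ·
T2:
  2·area = 64
  edge (4, 14)→(6, 0): d=(2,-14) top-left  bias=+0
  edge (6, 0)→(8, 18): d=(2,18) right/bottom  bias=-1
  edge (8, 18)→(4, 14): d=(-4,-4) top-left  bias=+0
    (2,3)@(5, 7): e=[0,32,32] → #  [on edge]
    (3,3)@(7, 7): e=[28,-4,40] → ·
    (2,4)@(5, 9): e=[4,36,24] → #
    (3,4)@(7, 9): e=[32,0,32] → ·  [on edge]
    (0,5)@(1, 11): e=[-48,112,0] → ·  [on edge]
    (2,5)@(5, 11): e=[8,40,16] → #
    (3,5)@(7, 11): e=[36,4,24] → #
    (4,5)@(9, 11): e=[64,-32,32] → ·
    (1,6)@(3, 13): e=[-16,80,0] → ·  [on edge]
    (2,6)@(5, 13): e=[12,44,8] → #
    (4,6)@(9, 13): e=[68,-28,24] → ·
    (2,7)@(5, 15): e=[16,48,0] → #  [on edge]
    (3,8)@(7, 17): e=[48,16,0] → #  [on edge]
    (4,9)@(9, 19): e=[80,-16,0] → ·  [on edge]
    (1,10)@(3, 21): e=[0,96,-32] → ·  [on edge]
    (5,10)@(11, 21): e=[112,-48,0] → ·  [on edge]
  covered (9 px):
    · · · · · ·
    · · · · · ·
    · · · · · ·
    · · # · · ·
    · · # · · ·
    · · # # · ·
    · · # # · ·
    · · # # · ·
    · · · # · ·
    · · · · · ·
    · · · · · ·
T3:
  2·area = 14  (B↔C swapped to make it positive)
  edge (8, 2)→(9, 0): d=(1,-2) top-left  bias=+0
  edge (9, 0)→(8, 16): d=(-1,16) right/bottom  bias=-1
  edge (8, 16)→(8, 2): d=(0,-14) top-left  bias=+0
  covered (0 px):
    · · · · · ·
    · · · · · ·
    · · · · · ·
    · · · · · ·
    · · · · · ·
    · · · · · ·
    · · · · · ·
    · · · · · ·
    · · · · · ·
    · · · · · ·
    · · · · · ·
T4:
  2·area = 64  (B↔C swapped to make it positive)
  edge (12, 19)→(4, 16): d=(-8,-3) top-left  bias=+0
  edge (4, 16)→(4, 8): d=(0,-8) top-left  bias=+0
  edge (4, 8)→(12, 19): d=(8,11) right/bottom  bias=-1
    (2,5)@(5, 11): e=[43,8,13] → #
    (3,5)@(7, 11): e=[49,24,-9] → ·
    (2,6)@(5, 13): e=[27,8,29] → #
    (3,6)@(7, 13): e=[33,24,7] → #
    (4,6)@(9, 13): e=[39,40,-15] → ·
    (2,7)@(5, 15): e=[11,8,45] → #
    (4,7)@(9, 15): e=[23,40,1] → #
    (5,7)@(11, 15): e=[29,56,-21] → ·
    (2,8)@(5, 17): e=[-5,8,61] → ·
    (3,8)@(7, 17): e=[1,24,39] → #
    (5,8)@(11, 17): e=[13,56,-5] → ·
    (3,9)@(7, 19): e=[-15,24,55] → ·
  covered (8 px):
    · · · · · ·
    · · · · · ·
    · · · · · ·
    · · · · · ·
    · · · · · ·
    · · # · · ·
    · · # # · ·
    · · # # # ·
    · · · # # ·
    · · · · · ·
    · · · · · ·

Result: [[2,5],[2,6],[3,6],[2,7],[3,7],[4,7],[3,8],[4,8]]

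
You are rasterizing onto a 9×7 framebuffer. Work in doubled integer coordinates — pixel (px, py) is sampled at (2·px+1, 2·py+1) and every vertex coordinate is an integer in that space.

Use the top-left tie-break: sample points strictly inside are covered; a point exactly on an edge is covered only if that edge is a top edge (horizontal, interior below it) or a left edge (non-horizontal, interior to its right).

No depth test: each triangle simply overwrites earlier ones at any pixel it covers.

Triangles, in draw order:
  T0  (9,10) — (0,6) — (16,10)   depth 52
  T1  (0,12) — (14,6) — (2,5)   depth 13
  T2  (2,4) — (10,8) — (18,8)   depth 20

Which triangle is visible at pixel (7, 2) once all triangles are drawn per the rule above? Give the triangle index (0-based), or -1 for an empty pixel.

T0:
  2·area = 28
  edge (9, 10)→(0, 6): d=(-9,-4) top-left  bias=+0
  edge (0, 6)→(16, 10): d=(16,4) right/bottom  bias=-1
  edge (16, 10)→(9, 10): d=(-7,0) right/bottom  bias=-1
    (1,3)@(3, 7): e=[3,4,21] → #
    (2,3)@(5, 7): e=[11,-4,21] → ·
    (1,4)@(3, 9): e=[-15,36,7] → ·
    (3,4)@(7, 9): e=[1,20,7] → #
    (4,4)@(9, 9): e=[9,12,7] → #
    (5,4)@(11, 9): e=[17,4,7] → #
    (6,4)@(13, 9): e=[25,-4,7] → ·
    (3,5)@(7, 11): e=[-17,52,-7] → ·
    (4,5)@(9, 11): e=[-9,44,-7] → ·
    (5,5)@(11, 11): e=[-1,36,-7] → ·
  covered (4 px):
    · · · · · · · · ·
    · · · · · · · · ·
    · · · · · · · · ·
    · # · · · · · · ·
    · · · # # # · · ·
    · · · · · · · · ·
    · · · · · · · · ·
T1:
  2·area = 86  (B↔C swapped to make it positive)
  edge (0, 12)→(2, 5): d=(2,-7) top-left  bias=+0
  edge (2, 5)→(14, 6): d=(12,1) right/bottom  bias=-1
  edge (14, 6)→(0, 12): d=(-14,6) right/bottom  bias=-1
    (1,3)@(3, 7): e=[11,23,52] → #
    (2,3)@(5, 7): e=[25,21,40] → #
    (3,3)@(7, 7): e=[39,19,28] → #
    (4,3)@(9, 7): e=[53,17,16] → #
    (5,3)@(11, 7): e=[67,15,4] → #
    (6,3)@(13, 7): e=[81,13,-8] → ·
    (0,4)@(1, 9): e=[1,49,36] → #
    (3,4)@(7, 9): e=[43,43,0] → ·  [on edge]
    (4,4)@(9, 9): e=[57,41,-12] → ·
    (5,4)@(11, 9): e=[71,39,-24] → ·
    (0,5)@(1, 11): e=[5,73,8] → #
    (1,5)@(3, 11): e=[19,71,-4] → ·
  covered (9 px):
    · · · · · · · · ·
    · · · · · · · · ·
    · · · · · · · · ·
    · # # # # # · · ·
    # # # · · · · · ·
    # · · · · · · · ·
    · · · · · · · · ·
T2:
  2·area = 32  (B↔C swapped to make it positive)
  edge (2, 4)→(18, 8): d=(16,4) right/bottom  bias=-1
  edge (18, 8)→(10, 8): d=(-8,0) right/bottom  bias=-1
  edge (10, 8)→(2, 4): d=(-8,-4) top-left  bias=+0
    (2,2)@(5, 5): e=[4,24,4] → #
    (3,2)@(7, 5): e=[-4,24,12] → ·
    (2,3)@(5, 7): e=[36,8,-12] → ·
    (4,3)@(9, 7): e=[20,8,4] → #
    (5,3)@(11, 7): e=[12,8,12] → #
    (6,3)@(13, 7): e=[4,8,20] → #
    (7,3)@(15, 7): e=[-4,8,28] → ·
    (4,4)@(9, 9): e=[52,-8,-12] → ·
    (5,4)@(11, 9): e=[44,-8,-4] → ·
    (6,4)@(13, 9): e=[36,-8,4] → ·
  covered (4 px):
    · · · · · · · · ·
    · · · · · · · · ·
    · · # · · · · · ·
    · · · · # # # · ·
    · · · · · · · · ·
    · · · · · · · · ·
    · · · · · · · · ·

Z-buffer (winner per pixel, '.' = empty):
  . . . . . . . . .
  . . . . . . . . .
  . . 2 . . . . . .
  . 1 1 1 2 2 2 . .
  1 1 1 0 0 0 . . .
  1 . . . . . . . .
  . . . . . . . . .

Answer: -1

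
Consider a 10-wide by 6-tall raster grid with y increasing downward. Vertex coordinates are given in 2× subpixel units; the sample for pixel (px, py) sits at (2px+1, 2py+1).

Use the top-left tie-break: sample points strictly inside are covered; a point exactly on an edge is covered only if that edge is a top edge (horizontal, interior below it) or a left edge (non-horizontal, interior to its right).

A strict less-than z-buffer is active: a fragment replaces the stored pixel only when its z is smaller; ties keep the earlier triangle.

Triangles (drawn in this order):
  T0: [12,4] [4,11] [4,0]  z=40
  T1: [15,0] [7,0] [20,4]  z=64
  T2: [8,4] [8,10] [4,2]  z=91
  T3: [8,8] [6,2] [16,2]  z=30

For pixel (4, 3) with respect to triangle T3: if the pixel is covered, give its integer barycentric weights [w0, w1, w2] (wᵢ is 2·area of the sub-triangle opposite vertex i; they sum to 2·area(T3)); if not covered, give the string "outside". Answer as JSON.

T0:
  2·area = 88
  edge (12, 4)→(4, 11): d=(-8,7) right/bottom  bias=-1
  edge (4, 11)→(4, 0): d=(0,-11) top-left  bias=+0
  edge (4, 0)→(12, 4): d=(8,4) right/bottom  bias=-1
    (2,0)@(5, 1): e=[73,11,4] → #
    (3,0)@(7, 1): e=[59,33,-4] → ·
    (2,1)@(5, 3): e=[57,11,20] → #
    (3,1)@(7, 3): e=[43,33,12] → #
    (4,1)@(9, 3): e=[29,55,4] → #
    (5,1)@(11, 3): e=[15,77,-4] → ·
    (2,2)@(5, 5): e=[41,11,36] → #
    (5,2)@(11, 5): e=[-1,77,12] → ·
    (2,3)@(5, 7): e=[25,11,52] → #
    (4,3)@(9, 7): e=[-3,55,36] → ·
    (2,4)@(5, 9): e=[9,11,68] → #
    (3,4)@(7, 9): e=[-5,33,60] → ·
  covered (10 px):
    · · # · · · · · · ·
    · · # # # · · · · ·
    · · # # # · · · · ·
    · · # # · · · · · ·
    · · # · · · · · · ·
    · · · · · · · · · ·
T1:
  2·area = 32  (B↔C swapped to make it positive)
  edge (15, 0)→(20, 4): d=(5,4) right/bottom  bias=-1
  edge (20, 4)→(7, 0): d=(-13,-4) top-left  bias=+0
  edge (7, 0)→(15, 0): d=(8,0) top-left  bias=+0
    (5,0)@(11, 1): e=[21,3,8] → #
    (6,0)@(13, 1): e=[13,11,8] → #
    (7,0)@(15, 1): e=[5,19,8] → #
    (8,0)@(17, 1): e=[-3,27,8] → ·
    (5,1)@(11, 3): e=[31,-23,24] → ·
    (6,1)@(13, 3): e=[23,-15,24] → ·
    (7,1)@(15, 3): e=[15,-7,24] → ·
    (8,1)@(17, 3): e=[7,1,24] → #
    (9,1)@(19, 3): e=[-1,9,24] → ·
    (8,2)@(17, 5): e=[17,-25,40] → ·
  covered (4 px):
    · · · · · # # # · ·
    · · · · · · · · # ·
    · · · · · · · · · ·
    · · · · · · · · · ·
    · · · · · · · · · ·
    · · · · · · · · · ·
T2:
  2·area = 24
  edge (8, 4)→(8, 10): d=(0,6) right/bottom  bias=-1
  edge (8, 10)→(4, 2): d=(-4,-8) top-left  bias=+0
  edge (4, 2)→(8, 4): d=(4,2) right/bottom  bias=-1
    (2,1)@(5, 3): e=[18,4,2] → #
    (3,1)@(7, 3): e=[6,20,-2] → ·
    (2,2)@(5, 5): e=[18,-4,10] → ·
    (3,2)@(7, 5): e=[6,12,6] → #
    (4,2)@(9, 5): e=[-6,28,2] → ·
    (3,3)@(7, 7): e=[6,4,14] → #
    (4,3)@(9, 7): e=[-6,20,10] → ·
    (3,4)@(7, 9): e=[6,-4,22] → ·
  covered (3 px):
    · · · · · · · · · ·
    · · # · · · · · · ·
    · · · # · · · · · ·
    · · · # · · · · · ·
    · · · · · · · · · ·
    · · · · · · · · · ·
T3:
  2·area = 60
  edge (8, 8)→(6, 2): d=(-2,-6) top-left  bias=+0
  edge (6, 2)→(16, 2): d=(10,0) top-left  bias=+0
  edge (16, 2)→(8, 8): d=(-8,6) right/bottom  bias=-1
    (3,1)@(7, 3): e=[4,10,46] → #
    (4,1)@(9, 3): e=[16,10,34] → #
    (5,1)@(11, 3): e=[28,10,22] → #
    (6,1)@(13, 3): e=[40,10,10] → #
    (7,1)@(15, 3): e=[52,10,-2] → ·
    (3,2)@(7, 5): e=[0,30,30] → #  [on edge]
    (6,2)@(13, 5): e=[36,30,-6] → ·
    (3,3)@(7, 7): e=[-4,50,14] → ·
    (4,3)@(9, 7): e=[8,50,2] → #
    (5,3)@(11, 7): e=[20,50,-10] → ·
    (4,4)@(9, 9): e=[4,70,-14] → ·
    (4,5)@(9, 11): e=[0,90,-30] → ·  [on edge]
  covered (8 px):
    · · · · · · · · · ·
    · · · # # # # · · ·
    · · · # # # · · · ·
    · · · · # · · · · ·
    · · · · · · · · · ·
    · · · · · · · · · ·

Answer: [50,2,8]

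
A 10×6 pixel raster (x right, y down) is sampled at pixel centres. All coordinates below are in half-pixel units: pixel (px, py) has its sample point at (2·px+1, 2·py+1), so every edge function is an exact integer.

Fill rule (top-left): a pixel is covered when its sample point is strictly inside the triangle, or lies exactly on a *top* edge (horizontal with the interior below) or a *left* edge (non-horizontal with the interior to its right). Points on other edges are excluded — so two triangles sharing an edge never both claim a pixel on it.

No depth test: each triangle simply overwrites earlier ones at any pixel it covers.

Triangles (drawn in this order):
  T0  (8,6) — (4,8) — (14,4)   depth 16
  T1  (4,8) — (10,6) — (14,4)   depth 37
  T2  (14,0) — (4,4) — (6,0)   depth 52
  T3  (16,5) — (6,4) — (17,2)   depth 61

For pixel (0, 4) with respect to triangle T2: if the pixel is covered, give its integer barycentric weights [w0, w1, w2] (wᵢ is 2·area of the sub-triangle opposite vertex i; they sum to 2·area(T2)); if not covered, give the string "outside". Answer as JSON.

T0:
  2·area = 4  (B↔C swapped to make it positive)
  edge (8, 6)→(14, 4): d=(6,-2) top-left  bias=+0
  edge (14, 4)→(4, 8): d=(-10,4) right/bottom  bias=-1
  edge (4, 8)→(8, 6): d=(4,-2) top-left  bias=+0
    (8,1)@(17, 3): e=[0,-2,6] → ·  [on edge]
    (5,2)@(11, 5): e=[0,2,2] → █  [on edge]
    (6,2)@(13, 5): e=[4,-6,6] → ·
    (2,3)@(5, 7): e=[0,6,-2] → ·  [on edge]
    (5,3)@(11, 7): e=[12,-18,10] → ·
  covered (1 px):
    · · · · · · · · · ·
    · · · · · · · · · ·
    · · · · · █ · · · ·
    · · · · · · · · · ·
    · · · · · · · · · ·
    · · · · · · · · · ·
T1:
  2·area = 4  (B↔C swapped to make it positive)
  edge (4, 8)→(14, 4): d=(10,-4) top-left  bias=+0
  edge (14, 4)→(10, 6): d=(-4,2) right/bottom  bias=-1
  edge (10, 6)→(4, 8): d=(-6,2) right/bottom  bias=-1
    (9,1)@(19, 3): e=[10,-6,0] → ·  [on edge]
    (6,2)@(13, 5): e=[6,-2,0] → ·  [on edge]
    (3,3)@(7, 7): e=[2,2,0] → ·  [on edge]
    (0,4)@(1, 9): e=[-2,6,0] → ·  [on edge]
  covered (0 px):
    · · · · · · · · · ·
    · · · · · · · · · ·
    · · · · · · · · · ·
    · · · · · · · · · ·
    · · · · · · · · · ·
    · · · · · · · · · ·
T2:
  2·area = 32
  edge (14, 0)→(4, 4): d=(-10,4) right/bottom  bias=-1
  edge (4, 4)→(6, 0): d=(2,-4) top-left  bias=+0
  edge (6, 0)→(14, 0): d=(8,0) top-left  bias=+0
    (3,0)@(7, 1): e=[18,6,8] → █
    (4,0)@(9, 1): e=[10,14,8] → █
    (5,0)@(11, 1): e=[2,22,8] → █
    (6,0)@(13, 1): e=[-6,30,8] → ·
    (2,1)@(5, 3): e=[6,2,24] → █
    (3,1)@(7, 3): e=[-2,10,24] → ·
    (4,1)@(9, 3): e=[-10,18,24] → ·
    (5,1)@(11, 3): e=[-18,26,24] → ·
    (2,2)@(5, 5): e=[-14,6,40] → ·
  covered (4 px):
    · · · █ █ █ · · · ·
    · · █ · · · · · · ·
    · · · · · · · · · ·
    · · · · · · · · · ·
    · · · · · · · · · ·
    · · · · · · · · · ·
T3:
  2·area = 31
  edge (16, 5)→(6, 4): d=(-10,-1) top-left  bias=+0
  edge (6, 4)→(17, 2): d=(11,-2) top-left  bias=+0
  edge (17, 2)→(16, 5): d=(-1,3) right/bottom  bias=-1
    (6,1)@(13, 3): e=[17,3,11] → █
    (7,1)@(15, 3): e=[19,7,5] → █
    (8,1)@(17, 3): e=[21,11,-1] → ·
    (6,2)@(13, 5): e=[-3,25,9] → ·
    (7,2)@(15, 5): e=[-1,29,3] → ·
  covered (2 px):
    · · · · · · · · · ·
    · · · · · · █ █ · ·
    · · · · · · · · · ·
    · · · · · · · · · ·
    · · · · · · · · · ·
    · · · · · · · · · ·

Final: "outside"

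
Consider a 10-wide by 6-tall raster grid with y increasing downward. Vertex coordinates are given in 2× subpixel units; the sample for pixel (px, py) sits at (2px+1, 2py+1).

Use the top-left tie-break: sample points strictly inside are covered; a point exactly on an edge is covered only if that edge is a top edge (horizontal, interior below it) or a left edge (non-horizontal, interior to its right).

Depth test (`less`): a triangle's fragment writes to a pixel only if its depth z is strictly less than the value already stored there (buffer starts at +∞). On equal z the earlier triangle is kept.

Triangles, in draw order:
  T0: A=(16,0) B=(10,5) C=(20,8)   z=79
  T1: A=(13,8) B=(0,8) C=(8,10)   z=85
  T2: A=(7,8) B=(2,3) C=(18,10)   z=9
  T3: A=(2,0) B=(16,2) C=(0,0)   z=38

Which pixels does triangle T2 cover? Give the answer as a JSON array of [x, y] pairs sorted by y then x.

T0:
  2·area = 68  (B↔C swapped to make it positive)
  edge (16, 0)→(20, 8): d=(4,8) right/bottom  bias=-1
  edge (20, 8)→(10, 5): d=(-10,-3) top-left  bias=+0
  edge (10, 5)→(16, 0): d=(6,-5) top-left  bias=+0
    (7,0)@(15, 1): e=[12,55,1] → #
    (8,0)@(17, 1): e=[-4,61,11] → ·
    (6,1)@(13, 3): e=[36,29,3] → #
    (8,1)@(17, 3): e=[4,41,23] → #
    (9,1)@(19, 3): e=[-12,47,33] → ·
    (5,2)@(11, 5): e=[60,3,5] → #
    (9,2)@(19, 5): e=[-4,27,45] → ·
    (5,3)@(11, 7): e=[68,-17,17] → ·
    (6,3)@(13, 7): e=[52,-11,27] → ·
    (7,3)@(15, 7): e=[36,-5,37] → ·
    (8,3)@(17, 7): e=[20,1,47] → #
    (9,3)@(19, 7): e=[4,7,57] → #
  covered (10 px):
    · · · · · · · # · ·
    · · · · · · # # # ·
    · · · · · # # # # ·
    · · · · · · · · # #
    · · · · · · · · · ·
    · · · · · · · · · ·
T1:
  2·area = 26  (B↔C swapped to make it positive)
  edge (13, 8)→(8, 10): d=(-5,2) right/bottom  bias=-1
  edge (8, 10)→(0, 8): d=(-8,-2) top-left  bias=+0
  edge (0, 8)→(13, 8): d=(13,0) top-left  bias=+0
    (2,4)@(5, 9): e=[11,2,13] → #
    (3,4)@(7, 9): e=[7,6,13] → #
    (4,4)@(9, 9): e=[3,10,13] → #
    (5,4)@(11, 9): e=[-1,14,13] → ·
    (2,5)@(5, 11): e=[1,-14,39] → ·
    (3,5)@(7, 11): e=[-3,-10,39] → ·
    (4,5)@(9, 11): e=[-7,-6,39] → ·
  covered (3 px):
    · · · · · · · · · ·
    · · · · · · · · · ·
    · · · · · · · · · ·
    · · · · · · · · · ·
    · · # # # · · · · ·
    · · · · · · · · · ·
T2:
  2·area = 45
  edge (7, 8)→(2, 3): d=(-5,-5) top-left  bias=+0
  edge (2, 3)→(18, 10): d=(16,7) right/bottom  bias=-1
  edge (18, 10)→(7, 8): d=(-11,-2) top-left  bias=+0
    (2,2)@(5, 5): e=[5,11,29] → #
    (3,2)@(7, 5): e=[15,-3,33] → ·
    (2,3)@(5, 7): e=[-5,43,7] → ·
    (3,3)@(7, 7): e=[5,29,11] → #
    (4,3)@(9, 7): e=[15,15,15] → #
    (5,3)@(11, 7): e=[25,1,19] → #
    (6,3)@(13, 7): e=[35,-13,23] → ·
    (3,4)@(7, 9): e=[-5,61,-11] → ·
    (4,4)@(9, 9): e=[5,47,-7] → ·
    (5,4)@(11, 9): e=[15,33,-3] → ·
    (6,4)@(13, 9): e=[25,19,1] → #
    (7,4)@(15, 9): e=[35,5,5] → #
  covered (6 px):
    · · · · · · · · · ·
    · · · · · · · · · ·
    · · # · · · · · · ·
    · · · # # # · · · ·
    · · · · · · # # · ·
    · · · · · · · · · ·
T3:
  2·area = 4
  edge (2, 0)→(16, 2): d=(14,2) right/bottom  bias=-1
  edge (16, 2)→(0, 0): d=(-16,-2) top-left  bias=+0
  edge (0, 0)→(2, 0): d=(2,0) top-left  bias=+0
    (4,0)@(9, 1): e=[0,2,2] → ·  [on edge]
  covered (0 px):
    · · · · · · · · · ·
    · · · · · · · · · ·
    · · · · · · · · · ·
    · · · · · · · · · ·
    · · · · · · · · · ·
    · · · · · · · · · ·

Result: [[2,2],[3,3],[4,3],[5,3],[6,4],[7,4]]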